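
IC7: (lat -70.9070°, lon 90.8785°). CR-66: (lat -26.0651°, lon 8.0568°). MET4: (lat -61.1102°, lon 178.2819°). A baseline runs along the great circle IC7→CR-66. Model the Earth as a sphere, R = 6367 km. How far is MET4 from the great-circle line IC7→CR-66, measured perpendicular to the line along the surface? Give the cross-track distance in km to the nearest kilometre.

δ₁₃ = central angle IC7→MET4 = 0.583490 rad  (haversine)
θ₁₃ = bearing IC7→MET4 = 118.835°,  θ₁₂ = bearing IC7→CR-66 = 267.581°
dₓₜ = R·arcsin(sin δ₁₃ · sin(θ₁₃ − θ₁₂)) = 6367·arcsin(0.55094·sin(-148.746°)) = -1845.723 km
|dₓₜ| = 1845.723 km

1846 km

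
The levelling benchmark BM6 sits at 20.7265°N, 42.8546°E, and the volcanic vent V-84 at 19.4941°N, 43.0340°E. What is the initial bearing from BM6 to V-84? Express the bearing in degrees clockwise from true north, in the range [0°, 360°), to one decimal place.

172.2°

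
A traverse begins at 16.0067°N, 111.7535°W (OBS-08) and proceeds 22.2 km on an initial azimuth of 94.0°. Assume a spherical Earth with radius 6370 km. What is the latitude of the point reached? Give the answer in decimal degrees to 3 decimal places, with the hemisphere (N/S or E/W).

15.993°N

δ = d/R = 22.2/6370 = 0.003485 rad
φ₂ = arcsin(sin φ₁ cos δ + cos φ₁ sin δ cos θ)
   = arcsin(0.27575·0.99999 + 0.96123·0.00349·-0.06976) = 15.99267°
λ₂ = λ₁ + atan2(sin θ sin δ cos φ₁, cos δ − sin φ₁ sin φ₂) = -111.54629°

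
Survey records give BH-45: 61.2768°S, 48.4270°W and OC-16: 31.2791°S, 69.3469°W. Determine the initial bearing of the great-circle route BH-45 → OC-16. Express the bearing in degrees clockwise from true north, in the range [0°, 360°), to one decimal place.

Δλ = -20.9199°
y = sin Δλ · cos φ₂ = -0.305163
x = cos φ₁ sin φ₂ − sin φ₁ cos φ₂ cos Δλ = 0.450560
θ = atan2(y, x) = -34.1097° → 325.8903° (mod 360°)

325.9°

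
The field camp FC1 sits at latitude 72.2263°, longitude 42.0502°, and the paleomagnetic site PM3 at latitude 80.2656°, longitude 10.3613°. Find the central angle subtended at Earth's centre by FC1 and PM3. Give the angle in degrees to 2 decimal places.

10.74°

Δφ = 8.0393°,  Δλ = -31.6889°
a = sin²(Δφ/2) + cos φ₁ cos φ₂ sin²(Δλ/2) = 0.008761
c = 2·arcsin(√a) = 0.187478 rad = 10.7417°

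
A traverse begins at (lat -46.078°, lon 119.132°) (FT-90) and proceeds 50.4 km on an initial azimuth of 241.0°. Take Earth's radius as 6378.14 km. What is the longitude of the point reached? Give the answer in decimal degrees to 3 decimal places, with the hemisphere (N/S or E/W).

118.559°E

δ = d/R = 50.4/6378.14 = 0.007902 rad
φ₂ = arcsin(sin φ₁ cos δ + cos φ₁ sin δ cos θ)
   = arcsin(-0.72028·0.99997 + 0.69368·0.00790·-0.48481) = -46.29607°
λ₂ = λ₁ + atan2(sin θ sin δ cos φ₁, cos δ − sin φ₁ sin φ₂) = 118.55888°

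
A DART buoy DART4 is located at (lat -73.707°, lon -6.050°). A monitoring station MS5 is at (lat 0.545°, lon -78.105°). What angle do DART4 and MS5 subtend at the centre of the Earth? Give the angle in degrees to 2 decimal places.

85.57°

Δφ = 74.2520°,  Δλ = -72.0550°
a = sin²(Δφ/2) + cos φ₁ cos φ₂ sin²(Δλ/2) = 0.461348
c = 2·arcsin(√a) = 1.493415 rad = 85.5664°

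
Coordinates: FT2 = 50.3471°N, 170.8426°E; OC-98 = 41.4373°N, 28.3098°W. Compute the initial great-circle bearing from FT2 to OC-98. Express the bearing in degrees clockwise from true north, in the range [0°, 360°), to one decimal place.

14.3°

Δλ = 160.8476°
y = sin Δλ · cos φ₂ = 0.245957
x = cos φ₁ sin φ₂ − sin φ₁ cos φ₂ cos Δλ = 0.967567
θ = atan2(y, x) = 14.2626° → 14.2626° (mod 360°)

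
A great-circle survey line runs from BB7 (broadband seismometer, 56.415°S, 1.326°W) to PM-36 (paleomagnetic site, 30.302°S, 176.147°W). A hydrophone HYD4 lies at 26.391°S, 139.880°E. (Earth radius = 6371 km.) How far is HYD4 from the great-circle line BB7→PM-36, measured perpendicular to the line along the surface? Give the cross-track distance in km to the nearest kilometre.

4294 km

δ₁₃ = central angle BB7→HYD4 = 1.586716 rad  (haversine)
θ₁₃ = bearing BB7→HYD4 = 145.854°,  θ₁₂ = bearing BB7→PM-36 = 184.477°
dₓₜ = R·arcsin(sin δ₁₃ · sin(θ₁₃ − θ₁₂)) = 6371·arcsin(0.99987·sin(-38.622°)) = -4293.967 km
|dₓₜ| = 4293.967 km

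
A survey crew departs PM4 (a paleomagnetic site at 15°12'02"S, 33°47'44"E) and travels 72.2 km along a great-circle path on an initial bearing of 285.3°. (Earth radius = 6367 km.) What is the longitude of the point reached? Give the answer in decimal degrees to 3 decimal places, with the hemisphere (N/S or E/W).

PM4: φ = -15.20056°, λ = +33.79556°
δ = d/R = 72.2/6367 = 0.011340 rad
φ₂ = arcsin(sin φ₁ cos δ + cos φ₁ sin δ cos θ)
   = arcsin(-0.26220·0.99994 + 0.96501·0.01134·0.26387) = -15.02819°
λ₂ = λ₁ + atan2(sin θ sin δ cos φ₁, cos δ − sin φ₁ sin φ₂) = 33.14667°

33.147°E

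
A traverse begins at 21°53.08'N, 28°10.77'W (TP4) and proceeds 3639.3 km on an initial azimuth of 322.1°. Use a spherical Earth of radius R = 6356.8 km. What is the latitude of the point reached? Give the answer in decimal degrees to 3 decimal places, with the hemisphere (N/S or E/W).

45.233°N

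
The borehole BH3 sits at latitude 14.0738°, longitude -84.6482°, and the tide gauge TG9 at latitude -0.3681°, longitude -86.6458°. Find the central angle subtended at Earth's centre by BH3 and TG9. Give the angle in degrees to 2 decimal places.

Δφ = -14.4419°,  Δλ = -1.9976°
a = sin²(Δφ/2) + cos φ₁ cos φ₂ sin²(Δλ/2) = 0.016094
c = 2·arcsin(√a) = 0.254411 rad = 14.5767°

14.58°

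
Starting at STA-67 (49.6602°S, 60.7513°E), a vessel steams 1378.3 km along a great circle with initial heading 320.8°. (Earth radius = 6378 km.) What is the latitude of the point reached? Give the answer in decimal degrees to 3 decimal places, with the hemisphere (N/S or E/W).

39.563°S

δ = d/R = 1378.3/6378 = 0.216102 rad
φ₂ = arcsin(sin φ₁ cos δ + cos φ₁ sin δ cos θ)
   = arcsin(-0.76222·0.97674 + 0.64732·0.21442·0.77494) = -39.56306°
λ₂ = λ₁ + atan2(sin θ sin δ cos φ₁, cos δ − sin φ₁ sin φ₂) = 50.62654°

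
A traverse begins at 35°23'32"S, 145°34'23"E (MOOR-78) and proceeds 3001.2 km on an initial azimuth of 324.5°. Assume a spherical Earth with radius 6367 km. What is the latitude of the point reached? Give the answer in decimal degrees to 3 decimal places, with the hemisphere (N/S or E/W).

MOOR-78: φ = -35.39222°, λ = +145.57306°
δ = d/R = 3001.2/6367 = 0.471368 rad
φ₂ = arcsin(sin φ₁ cos δ + cos φ₁ sin δ cos θ)
   = arcsin(-0.57917·0.89095 + 0.81521·0.45411·0.81412) = -12.39403°
λ₂ = λ₁ + atan2(sin θ sin δ cos φ₁, cos δ − sin φ₁ sin φ₂) = 129.90922°

12.394°S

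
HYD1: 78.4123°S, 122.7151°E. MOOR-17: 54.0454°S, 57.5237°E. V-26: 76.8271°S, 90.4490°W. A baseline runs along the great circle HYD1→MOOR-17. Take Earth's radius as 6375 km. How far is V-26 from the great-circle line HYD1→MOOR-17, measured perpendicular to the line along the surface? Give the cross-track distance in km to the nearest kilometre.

δ₁₃ = central angle HYD1→V-26 = 0.413992 rad  (haversine)
θ₁₃ = bearing HYD1→V-26 = 161.946°,  θ₁₂ = bearing HYD1→MOOR-17 = 278.404°
dₓₜ = R·arcsin(sin δ₁₃ · sin(θ₁₃ − θ₁₂)) = 6375·arcsin(0.40227·sin(-116.458°)) = -2348.635 km
|dₓₜ| = 2348.635 km

2349 km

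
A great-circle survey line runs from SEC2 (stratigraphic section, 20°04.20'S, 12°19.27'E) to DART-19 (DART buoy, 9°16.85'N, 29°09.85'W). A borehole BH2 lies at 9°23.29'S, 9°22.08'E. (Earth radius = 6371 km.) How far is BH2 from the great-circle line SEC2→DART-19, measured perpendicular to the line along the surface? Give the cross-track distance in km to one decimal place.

SEC2: φ = -20.07000°, λ = +12.32117°
DART-19: φ = +9.28083°, λ = -29.16417°
BH2: φ = -9.38817°, λ = +9.36800°
δ₁₃ = central angle SEC2→BH2 = 0.192960 rad  (haversine)
θ₁₃ = bearing SEC2→BH2 = 344.629°,  θ₁₂ = bearing SEC2→DART-19 = 301.790°
dₓₜ = R·arcsin(sin δ₁₃ · sin(θ₁₃ − θ₁₂)) = 6371·arcsin(0.19176·sin(42.839°)) = 833.080 km
|dₓₜ| = 833.080 km

833.1 km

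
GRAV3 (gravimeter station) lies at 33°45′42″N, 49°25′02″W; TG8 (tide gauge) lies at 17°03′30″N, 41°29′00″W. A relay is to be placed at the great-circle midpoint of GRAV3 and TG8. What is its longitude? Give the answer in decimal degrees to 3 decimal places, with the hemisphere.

45.173°W

GRAV3: φ = +33.76167°, λ = -49.41722°
TG8: φ = +17.05833°, λ = -41.48333°
Bx = cos φ₂ cos Δλ = 0.946856,  By = cos φ₂ sin Δλ = 0.131958
φₘ = atan2(sin φ₁ + sin φ₂, √((cos φ₁ + Bx)² + By²)) = 25.46305°
λₘ = λ₁ + atan2(By, cos φ₁ + Bx) = -45.17318°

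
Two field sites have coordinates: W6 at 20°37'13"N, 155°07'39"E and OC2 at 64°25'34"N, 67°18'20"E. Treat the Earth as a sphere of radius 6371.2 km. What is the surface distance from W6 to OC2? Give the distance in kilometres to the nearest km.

W6: φ = +20.62028°, λ = +155.12750°
OC2: φ = +64.42611°, λ = +67.30556°
Δφ = 43.8058°,  Δλ = -87.8219°
a = sin²(Δφ/2) + cos φ₁ cos φ₂ sin²(Δλ/2) = 0.333487
c = 2·arcsin(√a) = 1.231286 rad = 70.5475°
d = R·c = 6371.2 × 1.231286 = 7844.8 km

7845 km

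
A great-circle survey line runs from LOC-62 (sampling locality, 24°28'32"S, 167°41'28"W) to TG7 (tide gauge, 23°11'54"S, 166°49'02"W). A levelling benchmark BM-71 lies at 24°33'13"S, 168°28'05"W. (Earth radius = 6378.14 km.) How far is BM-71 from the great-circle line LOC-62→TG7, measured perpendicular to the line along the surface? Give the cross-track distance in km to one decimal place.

61.8 km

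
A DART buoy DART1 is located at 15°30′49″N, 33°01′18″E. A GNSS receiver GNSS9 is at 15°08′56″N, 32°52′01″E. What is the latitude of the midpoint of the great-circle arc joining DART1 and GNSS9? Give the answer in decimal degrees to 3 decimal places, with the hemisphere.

DART1: φ = +15.51361°, λ = +33.02167°
GNSS9: φ = +15.14889°, λ = +32.86694°
Bx = cos φ₂ cos Δλ = 0.965246,  By = cos φ₂ sin Δλ = -0.002607
φₘ = atan2(sin φ₁ + sin φ₂, √((cos φ₁ + Bx)² + By²)) = 15.33126°
λₘ = λ₁ + atan2(By, cos φ₁ + Bx) = 32.94424°

15.331°N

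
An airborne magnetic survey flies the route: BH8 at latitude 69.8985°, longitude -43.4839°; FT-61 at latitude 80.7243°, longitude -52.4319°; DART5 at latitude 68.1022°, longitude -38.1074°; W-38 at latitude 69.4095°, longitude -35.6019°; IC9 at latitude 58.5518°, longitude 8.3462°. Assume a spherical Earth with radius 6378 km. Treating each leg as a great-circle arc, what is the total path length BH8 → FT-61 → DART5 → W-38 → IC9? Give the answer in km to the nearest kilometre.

5252 km

BH8→FT-61: c = 0.192502 rad, d = 1227.78 km
FT-61→DART5: c = 0.228693 rad, d = 1458.60 km
DART5→W-38: c = 0.027774 rad, d = 177.14 km
W-38→IC9: c = 0.374429 rad, d = 2388.11 km
Total = 1227.78 + 1458.60 + 177.14 + 2388.11 = 5251.63 km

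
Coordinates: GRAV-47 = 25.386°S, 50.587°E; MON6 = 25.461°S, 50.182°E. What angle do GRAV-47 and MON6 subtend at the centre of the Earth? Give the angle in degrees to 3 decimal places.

0.373°

Δφ = -0.0750°,  Δλ = -0.4050°
a = sin²(Δφ/2) + cos φ₁ cos φ₂ sin²(Δλ/2) = 0.000011
c = 2·arcsin(√a) = 0.006517 rad = 0.3734°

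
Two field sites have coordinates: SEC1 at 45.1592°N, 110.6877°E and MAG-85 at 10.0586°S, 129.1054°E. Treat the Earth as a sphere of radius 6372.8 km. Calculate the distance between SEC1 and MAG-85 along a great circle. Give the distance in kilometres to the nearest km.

Δφ = -55.2178°,  Δλ = 18.4177°
a = sin²(Δφ/2) + cos φ₁ cos φ₂ sin²(Δλ/2) = 0.232552
c = 2·arcsin(√a) = 1.006413 rad = 57.6632°
d = R·c = 6372.8 × 1.006413 = 6413.7 km

6414 km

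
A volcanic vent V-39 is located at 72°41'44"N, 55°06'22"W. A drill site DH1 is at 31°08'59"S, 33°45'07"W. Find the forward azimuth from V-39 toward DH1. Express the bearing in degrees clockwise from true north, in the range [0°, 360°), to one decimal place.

V-39: φ = +72.69556°, λ = -55.10611°
DH1: φ = -31.14972°, λ = -33.75194°
Δλ = 21.3542°
y = sin Δλ · cos φ₂ = 0.311631
x = cos φ₁ sin φ₂ − sin φ₁ cos φ₂ cos Δλ = -0.914851
θ = atan2(y, x) = 161.1893° → 161.1893° (mod 360°)

161.2°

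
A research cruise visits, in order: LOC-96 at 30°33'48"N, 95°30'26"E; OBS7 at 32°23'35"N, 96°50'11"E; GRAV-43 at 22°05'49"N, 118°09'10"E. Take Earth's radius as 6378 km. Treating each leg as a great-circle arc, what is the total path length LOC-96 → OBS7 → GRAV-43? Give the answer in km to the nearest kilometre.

LOC-96: φ = +30.56333°, λ = +95.50722°
OBS7: φ = +32.39306°, λ = +96.83639°
GRAV-43: φ = +22.09694°, λ = +118.15278°
LOC-96→OBS7: c = 0.037566 rad, d = 239.59 km
OBS7→GRAV-43: c = 0.375367 rad, d = 2394.09 km
Total = 239.59 + 2394.09 = 2633.69 km

2634 km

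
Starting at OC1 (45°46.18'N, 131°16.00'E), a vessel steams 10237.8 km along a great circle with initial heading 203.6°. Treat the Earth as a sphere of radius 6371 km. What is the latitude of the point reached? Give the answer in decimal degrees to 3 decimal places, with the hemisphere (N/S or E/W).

OC1: φ = +45.76967°, λ = +131.26667°
δ = d/R = 10237.8/6371 = 1.606938 rad
φ₂ = arcsin(sin φ₁ cos δ + cos φ₁ sin δ cos θ)
   = arcsin(0.71654·-0.03613 + 0.69754·0.99935·-0.91636) = -41.65759°
λ₂ = λ₁ + atan2(sin θ sin δ cos φ₁, cos δ − sin φ₁ sin φ₂) = 98.88890°

41.658°S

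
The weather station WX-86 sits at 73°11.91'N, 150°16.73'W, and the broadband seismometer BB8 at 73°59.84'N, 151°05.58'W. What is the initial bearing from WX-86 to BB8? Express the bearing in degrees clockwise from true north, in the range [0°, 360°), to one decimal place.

344.3°

WX-86: φ = +73.19850°, λ = -150.27883°
BB8: φ = +73.99733°, λ = -151.09300°
Δλ = -0.8142°
y = sin Δλ · cos φ₂ = -0.003917
x = cos φ₁ sin φ₂ − sin φ₁ cos φ₂ cos Δλ = 0.013968
θ = atan2(y, x) = -15.6655° → 344.3345° (mod 360°)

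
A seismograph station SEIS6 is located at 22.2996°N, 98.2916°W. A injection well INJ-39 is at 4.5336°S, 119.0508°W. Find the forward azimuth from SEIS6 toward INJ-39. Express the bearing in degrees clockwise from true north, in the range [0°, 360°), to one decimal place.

219.6°

Δλ = -20.7592°
y = sin Δλ · cos φ₂ = -0.353332
x = cos φ₁ sin φ₂ − sin φ₁ cos φ₂ cos Δλ = -0.426837
θ = atan2(y, x) = -140.3823° → 219.6177° (mod 360°)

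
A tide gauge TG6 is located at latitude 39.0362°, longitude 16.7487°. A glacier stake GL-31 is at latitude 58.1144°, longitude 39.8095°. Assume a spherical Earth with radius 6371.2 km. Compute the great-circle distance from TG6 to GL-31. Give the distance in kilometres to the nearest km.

Δφ = 19.0782°,  Δλ = 23.0608°
a = sin²(Δφ/2) + cos φ₁ cos φ₂ sin²(Δλ/2) = 0.043857
c = 2·arcsin(√a) = 0.421964 rad = 24.1768°
d = R·c = 6371.2 × 0.421964 = 2688.4 km

2688 km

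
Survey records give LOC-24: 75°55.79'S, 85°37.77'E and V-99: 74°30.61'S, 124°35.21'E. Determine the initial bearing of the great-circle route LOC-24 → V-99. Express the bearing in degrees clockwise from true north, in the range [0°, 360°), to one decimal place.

LOC-24: φ = -75.92983°, λ = +85.62950°
V-99: φ = -74.51017°, λ = +124.58683°
Δλ = 38.9573°
y = sin Δλ · cos φ₂ = 0.167916
x = cos φ₁ sin φ₂ − sin φ₁ cos φ₂ cos Δλ = -0.032835
θ = atan2(y, x) = 101.0642° → 101.0642° (mod 360°)

101.1°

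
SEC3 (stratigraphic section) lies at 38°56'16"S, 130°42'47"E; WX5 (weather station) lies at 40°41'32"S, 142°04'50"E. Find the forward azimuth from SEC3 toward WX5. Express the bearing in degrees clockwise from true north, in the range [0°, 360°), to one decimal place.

105.0°

SEC3: φ = -38.93778°, λ = +130.71306°
WX5: φ = -40.69222°, λ = +142.08056°
Δλ = 11.3675°
y = sin Δλ · cos φ₂ = 0.149447
x = cos φ₁ sin φ₂ − sin φ₁ cos φ₂ cos Δλ = -0.039964
θ = atan2(y, x) = 104.9713° → 104.9713° (mod 360°)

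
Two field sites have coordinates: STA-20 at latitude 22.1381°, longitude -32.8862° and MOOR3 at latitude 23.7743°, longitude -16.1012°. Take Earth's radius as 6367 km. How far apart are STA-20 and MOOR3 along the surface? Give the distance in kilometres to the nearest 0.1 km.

1726.1 km

Δφ = 1.6362°,  Δλ = 16.7850°
a = sin²(Δφ/2) + cos φ₁ cos φ₂ sin²(Δλ/2) = 0.018261
c = 2·arcsin(√a) = 0.271099 rad = 15.5328°
d = R·c = 6367 × 0.271099 = 1726.1 km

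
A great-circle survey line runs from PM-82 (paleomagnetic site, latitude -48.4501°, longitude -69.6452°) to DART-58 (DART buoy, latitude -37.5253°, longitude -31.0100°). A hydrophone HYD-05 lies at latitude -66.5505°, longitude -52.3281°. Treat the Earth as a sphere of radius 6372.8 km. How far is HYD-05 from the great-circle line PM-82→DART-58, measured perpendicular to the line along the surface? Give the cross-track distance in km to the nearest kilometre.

2184 km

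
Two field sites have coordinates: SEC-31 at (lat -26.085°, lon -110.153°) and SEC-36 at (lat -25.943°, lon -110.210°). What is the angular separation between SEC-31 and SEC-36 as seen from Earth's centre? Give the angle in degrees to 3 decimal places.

0.151°

Δφ = 0.1420°,  Δλ = -0.0570°
a = sin²(Δφ/2) + cos φ₁ cos φ₂ sin²(Δλ/2) = 0.000002
c = 2·arcsin(√a) = 0.002635 rad = 0.1510°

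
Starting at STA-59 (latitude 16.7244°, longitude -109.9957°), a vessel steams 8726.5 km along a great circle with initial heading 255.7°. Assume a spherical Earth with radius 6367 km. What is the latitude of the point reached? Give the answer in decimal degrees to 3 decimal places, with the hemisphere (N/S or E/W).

10.055°S

δ = d/R = 8726.5/6367 = 1.370583 rad
φ₂ = arcsin(sin φ₁ cos δ + cos φ₁ sin δ cos θ)
   = arcsin(0.28777·0.19888 + 0.95770·0.98002·-0.24700) = -10.05507°
λ₂ = λ₁ + atan2(sin θ sin δ cos φ₁, cos δ − sin φ₁ sin φ₂) = 175.32268°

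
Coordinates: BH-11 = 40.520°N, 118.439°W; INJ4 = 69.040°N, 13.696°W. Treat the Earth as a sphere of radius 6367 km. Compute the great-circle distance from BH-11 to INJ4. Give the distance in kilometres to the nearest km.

6388 km

Δφ = 28.5200°,  Δλ = 104.7430°
a = sin²(Δφ/2) + cos φ₁ cos φ₂ sin²(Δλ/2) = 0.231240
c = 2·arcsin(√a) = 1.003302 rad = 57.4850°
d = R·c = 6367 × 1.003302 = 6388.0 km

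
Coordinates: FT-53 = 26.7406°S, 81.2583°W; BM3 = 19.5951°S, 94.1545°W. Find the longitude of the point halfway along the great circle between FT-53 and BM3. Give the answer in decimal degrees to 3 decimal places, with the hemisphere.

Bx = cos φ₂ cos Δλ = 0.918323,  By = cos φ₂ sin Δλ = -0.210260
φₘ = atan2(sin φ₁ + sin φ₂, √((cos φ₁ + Bx)² + By²)) = -23.29956°
λₘ = λ₁ + atan2(By, cos φ₁ + Bx) = -87.87942°

87.879°W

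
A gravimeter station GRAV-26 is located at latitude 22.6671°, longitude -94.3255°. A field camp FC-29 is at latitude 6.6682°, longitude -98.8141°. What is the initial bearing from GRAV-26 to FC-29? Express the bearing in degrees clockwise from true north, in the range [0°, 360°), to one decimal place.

Δλ = -4.4886°
y = sin Δλ · cos φ₂ = -0.077731
x = cos φ₁ sin φ₂ − sin φ₁ cos φ₂ cos Δλ = -0.274445
θ = atan2(y, x) = -164.1862° → 195.8138° (mod 360°)

195.8°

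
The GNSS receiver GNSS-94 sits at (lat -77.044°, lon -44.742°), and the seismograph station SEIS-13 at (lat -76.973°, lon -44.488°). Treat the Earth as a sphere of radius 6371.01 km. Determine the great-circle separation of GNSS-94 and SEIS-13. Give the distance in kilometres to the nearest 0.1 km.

Δφ = 0.0710°,  Δλ = 0.2540°
a = sin²(Δφ/2) + cos φ₁ cos φ₂ sin²(Δλ/2) = 0.000001
c = 2·arcsin(√a) = 0.001590 rad = 0.0911°
d = R·c = 6371.01 × 0.001590 = 10.1 km

10.1 km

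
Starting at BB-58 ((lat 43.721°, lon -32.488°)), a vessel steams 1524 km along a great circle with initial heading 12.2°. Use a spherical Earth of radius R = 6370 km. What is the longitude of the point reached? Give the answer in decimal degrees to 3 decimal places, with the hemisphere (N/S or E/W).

δ = d/R = 1524/6370 = 0.239246 rad
φ₂ = arcsin(sin φ₁ cos δ + cos φ₁ sin δ cos θ)
   = arcsin(0.69115·0.97152 + 0.72271·0.23697·0.97742) = 57.01945°
λ₂ = λ₁ + atan2(sin θ sin δ cos φ₁, cos δ − sin φ₁ sin φ₂) = -27.20962°

27.210°W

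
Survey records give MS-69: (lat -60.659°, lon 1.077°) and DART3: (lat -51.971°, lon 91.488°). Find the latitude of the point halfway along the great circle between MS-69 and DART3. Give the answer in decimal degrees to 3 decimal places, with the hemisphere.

Bx = cos φ₂ cos Δλ = -0.004419,  By = cos φ₂ sin Δλ = 0.616044
φₘ = atan2(sin φ₁ + sin φ₂, √((cos φ₁ + Bx)² + By²)) = -64.69969°
λₘ = λ₁ + atan2(By, cos φ₁ + Bx) = 52.83062°

64.700°S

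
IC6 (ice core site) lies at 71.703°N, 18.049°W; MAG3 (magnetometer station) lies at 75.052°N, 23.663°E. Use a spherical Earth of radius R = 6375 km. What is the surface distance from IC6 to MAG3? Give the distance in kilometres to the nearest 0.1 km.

Δφ = 3.3490°,  Δλ = 41.7120°
a = sin²(Δφ/2) + cos φ₁ cos φ₂ sin²(Δλ/2) = 0.011118
c = 2·arcsin(√a) = 0.211277 rad = 12.1053°
d = R·c = 6375 × 0.211277 = 1346.9 km

1346.9 km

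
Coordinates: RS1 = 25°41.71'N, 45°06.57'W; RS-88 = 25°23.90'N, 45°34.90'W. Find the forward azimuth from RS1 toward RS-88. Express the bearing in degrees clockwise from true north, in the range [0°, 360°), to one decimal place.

235.2°

RS1: φ = +25.69517°, λ = -45.10950°
RS-88: φ = +25.39833°, λ = -45.58167°
Δλ = -0.4722°
y = sin Δλ · cos φ₂ = -0.007444
x = cos φ₁ sin φ₂ − sin φ₁ cos φ₂ cos Δλ = -0.005167
θ = atan2(y, x) = -124.7662° → 235.2338° (mod 360°)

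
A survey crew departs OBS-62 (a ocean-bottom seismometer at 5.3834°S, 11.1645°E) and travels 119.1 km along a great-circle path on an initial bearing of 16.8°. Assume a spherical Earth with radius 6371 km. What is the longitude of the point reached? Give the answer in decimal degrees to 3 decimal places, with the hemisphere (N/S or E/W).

δ = d/R = 119.1/6371 = 0.018694 rad
φ₂ = arcsin(sin φ₁ cos δ + cos φ₁ sin δ cos θ)
   = arcsin(-0.09382·0.99983 + 0.99559·0.01869·0.95732) = -4.35795°
λ₂ = λ₁ + atan2(sin θ sin δ cos φ₁, cos δ − sin φ₁ sin φ₂) = 11.47496°

11.475°E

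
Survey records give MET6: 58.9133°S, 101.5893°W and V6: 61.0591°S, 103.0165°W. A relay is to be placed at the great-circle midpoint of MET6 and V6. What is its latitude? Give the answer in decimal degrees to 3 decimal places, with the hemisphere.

Bx = cos φ₂ cos Δλ = 0.483757,  By = cos φ₂ sin Δλ = -0.012053
φₘ = atan2(sin φ₁ + sin φ₂, √((cos φ₁ + Bx)² + By²)) = -59.98812°
λₘ = λ₁ + atan2(By, cos φ₁ + Bx) = -102.27976°

59.988°S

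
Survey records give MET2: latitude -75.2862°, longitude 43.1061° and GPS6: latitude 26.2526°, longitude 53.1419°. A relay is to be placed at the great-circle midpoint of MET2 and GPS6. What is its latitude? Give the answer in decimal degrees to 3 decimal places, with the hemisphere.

24.574°S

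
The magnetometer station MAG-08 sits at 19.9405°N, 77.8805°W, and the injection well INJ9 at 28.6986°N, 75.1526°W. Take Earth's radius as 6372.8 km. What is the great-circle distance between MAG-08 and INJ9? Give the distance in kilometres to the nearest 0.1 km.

Δφ = 8.7581°,  Δλ = 2.7279°
a = sin²(Δφ/2) + cos φ₁ cos φ₂ sin²(Δλ/2) = 0.006297
c = 2·arcsin(√a) = 0.158877 rad = 9.1030°
d = R·c = 6372.8 × 0.158877 = 1012.5 km

1012.5 km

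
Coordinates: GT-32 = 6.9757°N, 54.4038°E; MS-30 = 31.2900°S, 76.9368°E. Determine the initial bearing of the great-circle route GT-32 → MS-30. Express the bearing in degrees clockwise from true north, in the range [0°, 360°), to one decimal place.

151.8°

Δλ = 22.5330°
y = sin Δλ · cos φ₂ = 0.327477
x = cos φ₁ sin φ₂ − sin φ₁ cos φ₂ cos Δλ = -0.611386
θ = atan2(y, x) = 151.8252° → 151.8252° (mod 360°)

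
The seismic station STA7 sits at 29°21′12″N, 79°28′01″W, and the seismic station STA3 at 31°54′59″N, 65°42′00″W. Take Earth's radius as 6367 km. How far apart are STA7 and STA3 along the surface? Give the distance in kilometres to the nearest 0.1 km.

1345.8 km

STA7: φ = +29.35333°, λ = -79.46694°
STA3: φ = +31.91639°, λ = -65.70000°
Δφ = 2.5631°,  Δλ = 13.7669°
a = sin²(Δφ/2) + cos φ₁ cos φ₂ sin²(Δλ/2) = 0.011127
c = 2·arcsin(√a) = 0.211366 rad = 12.1104°
d = R·c = 6367 × 0.211366 = 1345.8 km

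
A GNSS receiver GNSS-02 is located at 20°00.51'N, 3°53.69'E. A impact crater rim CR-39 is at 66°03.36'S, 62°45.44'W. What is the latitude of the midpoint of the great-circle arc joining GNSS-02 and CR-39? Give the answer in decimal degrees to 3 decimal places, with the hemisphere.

GNSS-02: φ = +20.00850°, λ = +3.89483°
CR-39: φ = -66.05600°, λ = -62.75733°
Bx = cos φ₂ cos Δλ = 0.160841,  By = cos φ₂ sin Δλ = -0.372611
φₘ = atan2(sin φ₁ + sin φ₂, √((cos φ₁ + Bx)² + By²)) = -26.20320°
λₘ = λ₁ + atan2(By, cos φ₁ + Bx) = -14.81071°

26.203°S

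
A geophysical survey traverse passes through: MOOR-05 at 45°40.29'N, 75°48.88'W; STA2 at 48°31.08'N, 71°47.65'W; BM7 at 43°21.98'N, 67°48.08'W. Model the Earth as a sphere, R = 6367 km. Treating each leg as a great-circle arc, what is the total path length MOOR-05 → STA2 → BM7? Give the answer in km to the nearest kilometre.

1089 km

MOOR-05: φ = +45.67150°, λ = -75.81467°
STA2: φ = +48.51800°, λ = -71.79417°
BM7: φ = +43.36633°, λ = -67.80133°
MOOR-05→STA2: c = 0.068904 rad, d = 438.71 km
STA2→BM7: c = 0.102106 rad, d = 650.11 km
Total = 438.71 + 650.11 = 1088.82 km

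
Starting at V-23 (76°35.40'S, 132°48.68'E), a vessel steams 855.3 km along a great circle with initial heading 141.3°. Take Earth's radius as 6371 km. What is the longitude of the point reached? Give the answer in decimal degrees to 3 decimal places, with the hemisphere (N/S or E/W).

165.943°E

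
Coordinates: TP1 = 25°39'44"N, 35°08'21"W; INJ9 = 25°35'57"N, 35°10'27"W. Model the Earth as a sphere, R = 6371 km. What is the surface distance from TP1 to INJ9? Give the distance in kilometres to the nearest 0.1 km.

TP1: φ = +25.66222°, λ = -35.13917°
INJ9: φ = +25.59917°, λ = -35.17417°
Δφ = -0.0631°,  Δλ = -0.0350°
a = sin²(Δφ/2) + cos φ₁ cos φ₂ sin²(Δλ/2) = 0.000000
c = 2·arcsin(√a) = 0.001231 rad = 0.0705°
d = R·c = 6371 × 0.001231 = 7.8 km

7.8 km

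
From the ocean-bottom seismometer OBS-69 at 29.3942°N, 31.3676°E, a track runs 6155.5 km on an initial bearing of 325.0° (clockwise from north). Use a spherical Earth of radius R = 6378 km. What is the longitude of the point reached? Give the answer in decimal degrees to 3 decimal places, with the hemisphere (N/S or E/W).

δ = d/R = 6155.5/6378 = 0.965114 rad
φ₂ = arcsin(sin φ₁ cos δ + cos φ₁ sin δ cos θ)
   = arcsin(0.49082·0.56932 + 0.87126·0.82211·0.81915) = 60.01692°
λ₂ = λ₁ + atan2(sin θ sin δ cos φ₁, cos δ − sin φ₁ sin φ₂) = -39.29298°

39.293°W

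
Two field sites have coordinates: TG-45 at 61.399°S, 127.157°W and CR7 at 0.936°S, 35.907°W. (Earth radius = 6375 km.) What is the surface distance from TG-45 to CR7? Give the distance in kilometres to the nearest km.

Δφ = 60.4630°,  Δλ = 91.2500°
a = sin²(Δφ/2) + cos φ₁ cos φ₂ sin²(Δλ/2) = 0.498050
c = 2·arcsin(√a) = 1.566896 rad = 89.7765°
d = R·c = 6375 × 1.566896 = 9989.0 km

9989 km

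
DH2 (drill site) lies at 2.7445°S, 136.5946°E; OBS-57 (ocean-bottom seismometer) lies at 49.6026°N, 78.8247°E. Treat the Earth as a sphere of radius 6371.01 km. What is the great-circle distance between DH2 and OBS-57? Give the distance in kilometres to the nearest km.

8008 km

Δφ = 52.3471°,  Δλ = -57.7699°
a = sin²(Δφ/2) + cos φ₁ cos φ₂ sin²(Δλ/2) = 0.345612
c = 2·arcsin(√a) = 1.256891 rad = 72.0146°
d = R·c = 6371.01 × 1.256891 = 8007.7 km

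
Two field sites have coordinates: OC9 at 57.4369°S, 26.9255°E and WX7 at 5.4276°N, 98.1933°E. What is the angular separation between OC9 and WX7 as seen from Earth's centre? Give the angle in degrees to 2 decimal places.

Δφ = 62.8645°,  Δλ = 71.2678°
a = sin²(Δφ/2) + cos φ₁ cos φ₂ sin²(Δλ/2) = 0.453822
c = 2·arcsin(√a) = 1.478309 rad = 84.7008°

84.70°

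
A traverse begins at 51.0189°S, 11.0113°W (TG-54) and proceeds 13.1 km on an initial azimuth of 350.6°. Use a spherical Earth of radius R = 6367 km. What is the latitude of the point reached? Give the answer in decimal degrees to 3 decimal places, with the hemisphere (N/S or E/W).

50.903°S

δ = d/R = 13.1/6367 = 0.002057 rad
φ₂ = arcsin(sin φ₁ cos δ + cos φ₁ sin δ cos θ)
   = arcsin(-0.77735·1.00000 + 0.62906·0.00206·0.98657) = -50.90259°
λ₂ = λ₁ + atan2(sin θ sin δ cos φ₁, cos δ − sin φ₁ sin φ₂) = -11.04183°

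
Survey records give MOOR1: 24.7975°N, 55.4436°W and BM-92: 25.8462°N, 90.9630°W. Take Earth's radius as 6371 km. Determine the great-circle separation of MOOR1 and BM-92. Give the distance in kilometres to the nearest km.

3561 km

Δφ = 1.0487°,  Δλ = -35.5194°
a = sin²(Δφ/2) + cos φ₁ cos φ₂ sin²(Δλ/2) = 0.076097
c = 2·arcsin(√a) = 0.558961 rad = 32.0261°
d = R·c = 6371 × 0.558961 = 3561.1 km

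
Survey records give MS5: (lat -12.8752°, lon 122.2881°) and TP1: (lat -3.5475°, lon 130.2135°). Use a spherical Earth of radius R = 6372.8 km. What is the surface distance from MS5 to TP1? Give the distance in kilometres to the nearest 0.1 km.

1354.9 km

Δφ = 9.3277°,  Δλ = 7.9254°
a = sin²(Δφ/2) + cos φ₁ cos φ₂ sin²(Δλ/2) = 0.011258
c = 2·arcsin(√a) = 0.212608 rad = 12.1815°
d = R·c = 6372.8 × 0.212608 = 1354.9 km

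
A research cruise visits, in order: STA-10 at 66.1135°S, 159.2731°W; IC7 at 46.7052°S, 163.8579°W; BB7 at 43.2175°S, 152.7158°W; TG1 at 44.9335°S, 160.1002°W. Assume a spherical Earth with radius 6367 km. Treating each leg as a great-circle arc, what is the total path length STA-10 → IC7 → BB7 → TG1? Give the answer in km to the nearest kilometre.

STA-10→IC7: c = 0.341403 rad, d = 2173.71 km
IC7→BB7: c = 0.150287 rad, d = 956.88 km
BB7→TG1: c = 0.097273 rad, d = 619.34 km
Total = 2173.71 + 956.88 + 619.34 = 3749.93 km

3750 km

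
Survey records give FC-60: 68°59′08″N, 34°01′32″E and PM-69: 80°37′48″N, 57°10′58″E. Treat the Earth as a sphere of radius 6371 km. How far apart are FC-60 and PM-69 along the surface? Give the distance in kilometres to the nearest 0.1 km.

FC-60: φ = +68.98556°, λ = +34.02556°
PM-69: φ = +80.63000°, λ = +57.18278°
Δφ = 11.6444°,  Δλ = 23.1572°
a = sin²(Δφ/2) + cos φ₁ cos φ₂ sin²(Δλ/2) = 0.012643
c = 2·arcsin(√a) = 0.225355 rad = 12.9119°
d = R·c = 6371 × 0.225355 = 1435.7 km

1435.7 km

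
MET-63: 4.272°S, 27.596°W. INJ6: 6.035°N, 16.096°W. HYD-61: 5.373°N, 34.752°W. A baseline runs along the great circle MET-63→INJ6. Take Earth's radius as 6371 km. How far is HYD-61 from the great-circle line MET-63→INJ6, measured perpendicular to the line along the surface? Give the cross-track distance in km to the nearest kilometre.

1329 km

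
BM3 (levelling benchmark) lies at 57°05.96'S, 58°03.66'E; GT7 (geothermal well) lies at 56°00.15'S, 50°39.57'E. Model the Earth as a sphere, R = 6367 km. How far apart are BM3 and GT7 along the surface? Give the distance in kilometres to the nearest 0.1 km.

469.2 km

BM3: φ = -57.09933°, λ = +58.06100°
GT7: φ = -56.00250°, λ = +50.65950°
Δφ = 1.0968°,  Δλ = -7.4015°
a = sin²(Δφ/2) + cos φ₁ cos φ₂ sin²(Δλ/2) = 0.001357
c = 2·arcsin(√a) = 0.073691 rad = 4.2222°
d = R·c = 6367 × 0.073691 = 469.2 km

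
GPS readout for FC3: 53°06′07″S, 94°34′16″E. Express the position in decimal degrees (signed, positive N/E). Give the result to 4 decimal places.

lat: 53.1019° S → -53.1019°
lon: 94.5711° E → +94.5711°

-53.1019°, +94.5711°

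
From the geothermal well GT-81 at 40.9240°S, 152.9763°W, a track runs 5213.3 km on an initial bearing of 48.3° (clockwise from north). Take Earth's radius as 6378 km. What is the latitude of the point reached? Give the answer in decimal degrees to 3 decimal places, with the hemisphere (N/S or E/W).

δ = d/R = 5213.3/6378 = 0.817388 rad
φ₂ = arcsin(sin φ₁ cos δ + cos φ₁ sin δ cos θ)
   = arcsin(-0.65506·0.68413 + 0.75558·0.72936·0.66523) = -4.67718°
λ₂ = λ₁ + atan2(sin θ sin δ cos φ₁, cos δ − sin φ₁ sin φ₂) = -119.85670°

4.677°S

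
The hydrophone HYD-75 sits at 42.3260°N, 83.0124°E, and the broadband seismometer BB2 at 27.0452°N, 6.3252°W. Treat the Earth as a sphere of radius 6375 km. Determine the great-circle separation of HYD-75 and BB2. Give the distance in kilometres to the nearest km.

Δφ = -15.2808°,  Δλ = -89.3376°
a = sin²(Δφ/2) + cos φ₁ cos φ₂ sin²(Δλ/2) = 0.343110
c = 2·arcsin(√a) = 1.251625 rad = 71.7129°
d = R·c = 6375 × 1.251625 = 7979.1 km

7979 km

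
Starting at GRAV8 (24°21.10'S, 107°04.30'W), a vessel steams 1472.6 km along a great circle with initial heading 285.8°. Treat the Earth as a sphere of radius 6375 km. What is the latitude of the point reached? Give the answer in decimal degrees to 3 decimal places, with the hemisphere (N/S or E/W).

GRAV8: φ = -24.35167°, λ = -107.07167°
δ = d/R = 1472.6/6375 = 0.230996 rad
φ₂ = arcsin(sin φ₁ cos δ + cos φ₁ sin δ cos θ)
   = arcsin(-0.41234·0.97344 + 0.91103·0.22895·0.27228) = -20.15690°
λ₂ = λ₁ + atan2(sin θ sin δ cos φ₁, cos δ − sin φ₁ sin φ₂) = -120.64385°

20.157°S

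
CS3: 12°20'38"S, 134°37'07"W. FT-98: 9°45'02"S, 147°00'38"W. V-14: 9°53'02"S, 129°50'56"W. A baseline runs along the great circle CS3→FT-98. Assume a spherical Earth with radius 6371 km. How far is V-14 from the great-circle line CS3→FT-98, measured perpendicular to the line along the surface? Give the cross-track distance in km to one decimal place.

CS3: φ = -12.34389°, λ = -134.61861°
FT-98: φ = -9.75056°, λ = -147.01056°
V-14: φ = -9.88389°, λ = -129.84889°
δ₁₃ = central angle CS3→V-14 = 0.092275 rad  (haversine)
θ₁₃ = bearing CS3→V-14 = 62.749°,  θ₁₂ = bearing CS3→FT-98 = 280.798°
dₓₜ = R·arcsin(sin δ₁₃ · sin(θ₁₃ − θ₁₂)) = 6371·arcsin(0.09214·sin(-218.049°)) = 362.020 km
|dₓₜ| = 362.020 km

362.0 km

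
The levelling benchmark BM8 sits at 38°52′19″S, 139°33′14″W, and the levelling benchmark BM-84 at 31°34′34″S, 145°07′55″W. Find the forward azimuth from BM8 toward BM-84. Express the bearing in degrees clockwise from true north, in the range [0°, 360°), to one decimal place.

BM8: φ = -38.87194°, λ = -139.55389°
BM-84: φ = -31.57611°, λ = -145.13194°
Δλ = -5.5781°
y = sin Δλ · cos φ₂ = -0.082811
x = cos φ₁ sin φ₂ − sin φ₁ cos φ₂ cos Δλ = 0.124461
θ = atan2(y, x) = -33.6380° → 326.3620° (mod 360°)

326.4°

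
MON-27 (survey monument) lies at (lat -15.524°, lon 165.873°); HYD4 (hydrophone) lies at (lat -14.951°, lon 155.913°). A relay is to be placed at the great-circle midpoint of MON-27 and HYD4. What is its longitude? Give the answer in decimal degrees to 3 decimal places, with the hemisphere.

Bx = cos φ₂ cos Δλ = 0.951586,  By = cos φ₂ sin Δλ = -0.167105
φₘ = atan2(sin φ₁ + sin φ₂, √((cos φ₁ + Bx)² + By²)) = -15.29254°
λₘ = λ₁ + atan2(By, cos φ₁ + Bx) = 160.88620°

160.886°E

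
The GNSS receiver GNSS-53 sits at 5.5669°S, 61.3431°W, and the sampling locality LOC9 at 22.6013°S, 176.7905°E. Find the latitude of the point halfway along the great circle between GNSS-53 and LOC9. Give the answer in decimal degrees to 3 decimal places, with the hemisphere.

Bx = cos φ₂ cos Δλ = -0.487395,  By = cos φ₂ sin Δλ = -0.784058
φₘ = atan2(sin φ₁ + sin φ₂, √((cos φ₁ + Bx)² + By²)) = -27.25914°
λₘ = λ₁ + atan2(By, cos φ₁ + Bx) = -118.40919°

27.259°S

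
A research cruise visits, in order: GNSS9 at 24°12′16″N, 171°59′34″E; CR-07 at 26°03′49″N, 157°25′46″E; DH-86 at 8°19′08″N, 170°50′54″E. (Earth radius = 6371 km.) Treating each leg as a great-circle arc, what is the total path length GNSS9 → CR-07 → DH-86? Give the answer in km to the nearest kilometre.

3909 km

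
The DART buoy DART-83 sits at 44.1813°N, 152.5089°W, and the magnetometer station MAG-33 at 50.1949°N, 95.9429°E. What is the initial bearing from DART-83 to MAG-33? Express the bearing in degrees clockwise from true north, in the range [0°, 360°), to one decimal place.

320.2°

Δλ = -111.5482°
y = sin Δλ · cos φ₂ = -0.595435
x = cos φ₁ sin φ₂ − sin φ₁ cos φ₂ cos Δλ = 0.714792
θ = atan2(y, x) = -39.7949° → 320.2051° (mod 360°)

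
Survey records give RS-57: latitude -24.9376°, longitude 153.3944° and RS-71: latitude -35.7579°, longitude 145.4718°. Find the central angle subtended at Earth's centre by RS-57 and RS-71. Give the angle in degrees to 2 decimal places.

12.79°

Δφ = -10.8203°,  Δλ = -7.9226°
a = sin²(Δφ/2) + cos φ₁ cos φ₂ sin²(Δλ/2) = 0.012401
c = 2·arcsin(√a) = 0.223185 rad = 12.7876°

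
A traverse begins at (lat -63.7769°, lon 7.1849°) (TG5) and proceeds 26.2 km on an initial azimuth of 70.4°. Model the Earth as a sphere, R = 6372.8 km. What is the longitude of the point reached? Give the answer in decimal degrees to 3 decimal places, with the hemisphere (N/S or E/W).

δ = d/R = 26.2/6372.8 = 0.004111 rad
φ₂ = arcsin(sin φ₁ cos δ + cos φ₁ sin δ cos θ)
   = arcsin(-0.89708·0.99999 + 0.44187·0.00411·0.33545) = -63.69701°
λ₂ = λ₁ + atan2(sin θ sin δ cos φ₁, cos δ − sin φ₁ sin φ₂) = 7.68569°

7.686°E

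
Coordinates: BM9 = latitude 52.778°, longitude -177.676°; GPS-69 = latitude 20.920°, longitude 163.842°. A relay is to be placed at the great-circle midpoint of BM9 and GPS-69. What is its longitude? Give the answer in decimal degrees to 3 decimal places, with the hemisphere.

171.090°E

Bx = cos φ₂ cos Δλ = 0.885903,  By = cos φ₂ sin Δλ = -0.296110
φₘ = atan2(sin φ₁ + sin φ₂, √((cos φ₁ + Bx)² + By²)) = 37.19214°
λₘ = λ₁ + atan2(By, cos φ₁ + Bx) = 171.08992°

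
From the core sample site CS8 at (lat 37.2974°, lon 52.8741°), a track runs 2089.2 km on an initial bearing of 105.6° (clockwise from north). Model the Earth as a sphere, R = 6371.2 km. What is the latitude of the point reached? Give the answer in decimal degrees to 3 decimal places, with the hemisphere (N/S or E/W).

30.316°N

δ = d/R = 2089.2/6371.2 = 0.327913 rad
φ₂ = arcsin(sin φ₁ cos δ + cos φ₁ sin δ cos θ)
   = arcsin(0.60595·0.94672 + 0.79550·0.32207·-0.26892) = 30.31584°
λ₂ = λ₁ + atan2(sin θ sin δ cos φ₁, cos δ − sin φ₁ sin φ₂) = 73.93387°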